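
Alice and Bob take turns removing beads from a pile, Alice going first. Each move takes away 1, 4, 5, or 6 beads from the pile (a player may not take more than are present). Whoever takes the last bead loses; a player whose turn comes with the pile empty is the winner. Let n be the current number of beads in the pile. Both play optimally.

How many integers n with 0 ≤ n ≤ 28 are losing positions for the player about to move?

Positions with no move are W. A position that does have a move is losing for the player to move precisely when every available move leads to a winning position for the opponent. Fill in the labels:
n=0: no move; the opponent has just taken the last bead and therefore loses → W
n=1: L (sole option 0(W) is W)
n=2: W (go to 1, an L position)
n=3: L (sole option 2(W) is W)
n=4: W (go to 3, an L position)
n=5: W (go to 1, an L position)
n=6: W (go to 1, an L position)
n=7: W (go to 3, an L position)
n=8: W (go to 3, an L position)
n=9: W (go to 3, an L position)
n=10: L (options 9(W), 6(W), 5(W), 4(W) are all W)
n=11: W (go to 10, an L position)
n=12: L (options 11(W), 8(W), 7(W), 6(W) are all W)
n=13: W (go to 12, an L position)
n=14: W (go to 10, an L position)
n=15: W (go to 10, an L position)
n=16: W (go to 12, an L position)
n=17: W (go to 12, an L position)
n=18: W (go to 12, an L position)
n=19: L (options 18(W), 15(W), 14(W), 13(W) are all W)
n=20: W (go to 19, an L position)
n=21: L (options 20(W), 17(W), 16(W), 15(W) are all W)
n=22: W (go to 21, an L position)
n=23: W (go to 19, an L position)
n=24: W (go to 19, an L position)
n=25: W (go to 21, an L position)
n=26: W (go to 21, an L position)
n=27: W (go to 21, an L position)
n=28: L (options 27(W), 24(W), 23(W), 22(W) are all W)
L entries with 0 ≤ n ≤ 28: n = 1, 3, 10, 12, 19, 21, 28; that makes 7.

7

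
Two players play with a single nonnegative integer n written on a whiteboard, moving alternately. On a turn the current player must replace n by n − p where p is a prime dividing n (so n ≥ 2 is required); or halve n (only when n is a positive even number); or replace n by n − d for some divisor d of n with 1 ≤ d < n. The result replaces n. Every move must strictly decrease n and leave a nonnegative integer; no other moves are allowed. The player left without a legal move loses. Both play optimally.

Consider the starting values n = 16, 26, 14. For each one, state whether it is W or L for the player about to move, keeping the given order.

16: W, 26: L, 14: L

Use the standard recursion: the mover loses at a terminal position; elsewhere, the mover wins exactly when some move hands the opponent an L position.
n=0: no move → L
n=1: no move → L
n=2: W (go to 0, an L position)
n=3: W (go to 0, an L position)
n=4: L (options 2(W), 3(W) are all W)
n=5: W (go to 0, an L position)
n=6: W (go to 4, an L position)
n=7: W (go to 0, an L position)
n=8: W (go to 4, an L position)
n=9: L (options 6(W), 8(W) are all W)
n=10: W (go to 9, an L position)
n=11: W (go to 0, an L position)
n=12: W (go to 9, an L position)
n=13: W (go to 0, an L position)
n=14: L (options 7(W), 12(W), 13(W) are all W)
n=15: W (go to 14, an L position)
n=16: W (go to 14, an L position)
n=17: W (go to 0, an L position)
n=18: W (go to 9, an L position)
n=19: W (go to 0, an L position)
n=20: L (options 10(W), 15(W), 16(W), 18(W), 19(W) are all W)
n=21: W (go to 14, an L position)
n=22: W (go to 20, an L position)
n=23: W (go to 0, an L position)
n=24: W (go to 20, an L position)
n=25: W (go to 20, an L position)
n=26: L (options 13(W), 24(W), 25(W) are all W)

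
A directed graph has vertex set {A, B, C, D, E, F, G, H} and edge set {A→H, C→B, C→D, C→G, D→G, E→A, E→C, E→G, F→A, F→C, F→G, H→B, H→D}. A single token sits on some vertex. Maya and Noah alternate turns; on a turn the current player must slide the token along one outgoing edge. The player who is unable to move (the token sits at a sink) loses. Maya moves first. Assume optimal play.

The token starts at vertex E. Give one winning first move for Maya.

Move to A.

Positions with no move are L. A position that does have a move is losing for the player to move precisely when every available move leads to a winning position for the opponent. Fill in the labels:
Every edge goes from a vertex to one that appears earlier in the order B, G, D, C, H, A, E, F, so processing vertices in that order labels each vertex after all of its successors.
B: no outgoing edge → L
G: no outgoing edge → L
D: →G(L), so W
C: →G(L), so W
H: →B(L), so W
A: →H(W) only, which is W, so L
E: →A(L), so W
F: →A(L), so W
From E, the L positions reachable in one move are: A, G. Any move reaching one of these is winning.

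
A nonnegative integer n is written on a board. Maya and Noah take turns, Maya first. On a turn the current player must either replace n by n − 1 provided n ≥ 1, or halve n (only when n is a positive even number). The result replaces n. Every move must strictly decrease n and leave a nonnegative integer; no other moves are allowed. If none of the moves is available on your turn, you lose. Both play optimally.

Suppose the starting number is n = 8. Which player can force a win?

Maya wins.

Build the W/L table. Terminal = L. A non-terminal position is W if it has a move to some L; otherwise it is L.
n=0: no move → L
n=1: reaches L-position 0 → W
n=2: only reaches 1(W), which is W → L
n=3: reaches L-position 2 → W
n=4: reaches L-position 2 → W
n=5: only reaches 4(W), which is W → L
n=6: reaches L-position 5 → W
n=7: only reaches 6(W), which is W → L
n=8: reaches L-position 7 → W
The starting position 8 is W: Maya should move to 7, handing over an L position.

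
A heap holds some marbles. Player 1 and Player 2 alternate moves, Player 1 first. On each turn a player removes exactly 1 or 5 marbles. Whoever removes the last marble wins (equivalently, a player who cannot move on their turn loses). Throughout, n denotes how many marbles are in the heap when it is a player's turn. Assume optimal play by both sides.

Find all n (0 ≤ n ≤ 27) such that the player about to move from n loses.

0, 2, 4, 6, 8, 10, 12, 14, 16, 18, 20, 22, 24, 26

Build the W/L table. Terminal = L. A non-terminal position is W if it has a move to some L; otherwise it is L.
n=0: no move → L
n=1: can move to 0, which is L ⇒ W
n=2: the only move is to 1(W), a W ⇒ L
n=3: can move to 2, which is L ⇒ W
n=4: the only move is to 3(W), a W ⇒ L
n=5: can move to 4, which is L ⇒ W
n=6: moves to 5(W), 1(W); every one is W ⇒ L
n=7: can move to 6, which is L ⇒ W
n=8: moves to 7(W), 3(W); every one is W ⇒ L
n=9: can move to 8, which is L ⇒ W
n=10: moves to 9(W), 5(W); every one is W ⇒ L
n=11: can move to 10, which is L ⇒ W
n=12: moves to 11(W), 7(W); every one is W ⇒ L
n=13: can move to 12, which is L ⇒ W
n=14: moves to 13(W), 9(W); every one is W ⇒ L
n=15: can move to 14, which is L ⇒ W
n=16: moves to 15(W), 11(W); every one is W ⇒ L
n=17: can move to 16, which is L ⇒ W
n=18: moves to 17(W), 13(W); every one is W ⇒ L
n=19: can move to 18, which is L ⇒ W
n=20: moves to 19(W), 15(W); every one is W ⇒ L
n=21: can move to 20, which is L ⇒ W
n=22: moves to 21(W), 17(W); every one is W ⇒ L
n=23: can move to 22, which is L ⇒ W
n=24: moves to 23(W), 19(W); every one is W ⇒ L
n=25: can move to 24, which is L ⇒ W
n=26: moves to 25(W), 21(W); every one is W ⇒ L
n=27: can move to 26, which is L ⇒ W
Reading off the rows marked L gives the requested list; there are 14 such values of n.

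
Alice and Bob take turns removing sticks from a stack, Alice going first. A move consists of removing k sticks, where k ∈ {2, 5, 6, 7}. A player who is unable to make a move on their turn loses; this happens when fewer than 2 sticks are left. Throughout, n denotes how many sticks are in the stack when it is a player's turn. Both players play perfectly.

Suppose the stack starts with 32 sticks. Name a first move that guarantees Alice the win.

Work bottom-up. With no move the player to move loses. Otherwise the position is W if at least one move leads to an L position for the opponent, and L if every move leads to a W.
n=0: no move → L
n=1: no move → L
n=2: reaches L-position 0 → W
n=3: reaches L-position 1 → W
n=4: only reaches 2(W), which is W → L
n=5: reaches L-position 0 → W
n=6: reaches L-position 4 → W
n=7: reaches L-position 1 → W
n=8: reaches L-position 1 → W
n=9: reaches L-position 4 → W
n=10: reaches L-position 4 → W
n=11: reaches L-position 4 → W
n=12: only reaches 10(W), 7(W), 6(W), 5(W), all W → L
n=13: only reaches 11(W), 8(W), 7(W), 6(W), all W → L
n=14: reaches L-position 12 → W
n=15: reaches L-position 13 → W
n=16: only reaches 14(W), 11(W), 10(W), 9(W), all W → L
n=17: reaches L-position 12 → W
n=18: reaches L-position 16 → W
n=19: reaches L-position 13 → W
n=20: reaches L-position 13 → W
n=21: reaches L-position 16 → W
n=22: reaches L-position 16 → W
n=23: reaches L-position 16 → W
n=24: only reaches 22(W), 19(W), 18(W), 17(W), all W → L
n=25: only reaches 23(W), 20(W), 19(W), 18(W), all W → L
n=26: reaches L-position 24 → W
n=27: reaches L-position 25 → W
n=28: only reaches 26(W), 23(W), 22(W), 21(W), all W → L
n=29: reaches L-position 24 → W
n=30: reaches L-position 28 → W
n=31: reaches L-position 25 → W
n=32: reaches L-position 25 → W
From 32, the L positions reachable in one move are: 25.

Remove 7, leaving 25.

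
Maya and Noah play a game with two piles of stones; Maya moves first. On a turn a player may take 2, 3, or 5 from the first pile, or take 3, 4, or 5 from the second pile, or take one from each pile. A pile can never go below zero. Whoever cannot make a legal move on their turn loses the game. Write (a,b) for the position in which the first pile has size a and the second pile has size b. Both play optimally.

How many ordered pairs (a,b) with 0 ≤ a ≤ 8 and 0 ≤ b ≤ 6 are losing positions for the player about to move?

17

Work bottom-up. With no move the player to move loses. Otherwise the position is W if at least one move leads to an L position for the opponent, and L if every move leads to a W.
Every move lowers a or b (never raises either), so fill the grid row by row in increasing a, and left to right within a row: each cell's successors are then already labelled.
      b=0  b=1  b=2  b=3  b=4  b=5  b=6
a=0:    L    L    L    W    W    W    W
a=1:    L    W    W    W    W    W    L
a=2:    W    W    W    L    L    L    W
a=3:    W    W    W    L    W    W    W
a=4:    W    L    L    W    W    W    W
a=5:    W    W    W    W    W    W    L
a=6:    W    W    W    W    L    L    W
a=7:    L    W    W    W    W    W    W
a=8:    L    W    L    W    W    W    W
Cells with no legal move (terminal, hence L): (0,0), (0,1), (0,2), (1,0).
The remaining L cells, each justified by listing all of its moves:
(1,6): L (options (1,3)(W), (1,2)(W), (1,1)(W), (0,5)(W) are all W)
(2,3): L (options (0,3)(W), (2,0)(W), (1,2)(W) are all W)
(2,4): L (options (0,4)(W), (2,1)(W), (2,0)(W), (1,3)(W) are all W)
(2,5): L (options (0,5)(W), (2,2)(W), (2,1)(W), (2,0)(W), (1,4)(W) are all W)
(3,3): L (options (1,3)(W), (0,3)(W), (3,0)(W), (2,2)(W) are all W)
(4,1): L (options (2,1)(W), (1,1)(W), (3,0)(W) are all W)
(4,2): L (options (2,2)(W), (1,2)(W), (3,1)(W) are all W)
(5,6): L (options (3,6)(W), (2,6)(W), (0,6)(W), (5,3)(W), (5,2)(W), (5,1)(W), (4,5)(W) are all W)
(6,4): L (options (4,4)(W), (3,4)(W), (1,4)(W), (6,1)(W), (6,0)(W), (5,3)(W) are all W)
(6,5): L (options (4,5)(W), (3,5)(W), (1,5)(W), (6,2)(W), (6,1)(W), (6,0)(W), (5,4)(W) are all W)
(7,0): L (options (5,0)(W), (4,0)(W), (2,0)(W) are all W)
(8,0): L (options (6,0)(W), (5,0)(W), (3,0)(W) are all W)
(8,2): L (options (6,2)(W), (5,2)(W), (3,2)(W), (7,1)(W) are all W)
Every other cell has at least one move into one of the L cells above, so it is W.
L cells per row: a=0: 3, a=1: 2, a=2: 3, a=3: 1, a=4: 2, a=5: 1, a=6: 2, a=7: 1, a=8: 2; total 17.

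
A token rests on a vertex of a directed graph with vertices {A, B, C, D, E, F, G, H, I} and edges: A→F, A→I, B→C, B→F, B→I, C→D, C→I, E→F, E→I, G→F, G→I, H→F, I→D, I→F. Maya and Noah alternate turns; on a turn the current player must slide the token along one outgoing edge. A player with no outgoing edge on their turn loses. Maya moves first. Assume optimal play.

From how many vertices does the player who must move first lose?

2

Build the W/L table. Terminal = L. A non-terminal position is W if it has a move to some L; otherwise it is L.
Every edge goes from a vertex to one that appears earlier in the order F, D, I, A, H, C, G, B, E, so processing vertices in that order labels each vertex after all of its successors.
F: no outgoing edge → L
D: no outgoing edge → L
I: can move to D, which is L ⇒ W
A: can move to F, which is L ⇒ W
H: can move to F, which is L ⇒ W
C: can move to D, which is L ⇒ W
G: can move to F, which is L ⇒ W
B: can move to F, which is L ⇒ W
E: can move to F, which is L ⇒ W
The L vertices are D, F; that is 2 in all.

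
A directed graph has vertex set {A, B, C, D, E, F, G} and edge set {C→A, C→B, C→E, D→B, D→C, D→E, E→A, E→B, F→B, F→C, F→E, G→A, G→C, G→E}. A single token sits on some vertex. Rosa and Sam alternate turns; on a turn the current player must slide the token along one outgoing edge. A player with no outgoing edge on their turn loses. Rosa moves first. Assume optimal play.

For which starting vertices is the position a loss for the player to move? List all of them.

A, B

Build the W/L table. Terminal = L. A non-terminal position is W if it has a move to some L; otherwise it is L.
Every edge goes from a vertex to one that appears earlier in the order B, A, E, C, G, D, F, so processing vertices in that order labels each vertex after all of its successors.
B: no outgoing edge → L
A: no outgoing edge → L
E: can move to A, which is L ⇒ W
C: can move to A, which is L ⇒ W
G: can move to A, which is L ⇒ W
D: can move to B, which is L ⇒ W
F: can move to B, which is L ⇒ W
The losing starting vertices are exactly the entries labelled L in this table (2 of them).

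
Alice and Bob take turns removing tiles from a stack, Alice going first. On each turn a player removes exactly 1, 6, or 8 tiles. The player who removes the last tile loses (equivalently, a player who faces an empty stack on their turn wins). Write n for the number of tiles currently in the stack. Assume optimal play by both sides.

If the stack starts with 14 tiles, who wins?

Alice wins.

Positions with no move are W. A position that does have a move is losing for the player to move precisely when every available move leads to a winning position for the opponent. Fill in the labels:
n=0: no move; the opponent has just taken the last tile and therefore loses → W
n=1: L (sole option 0(W) is W)
n=2: W (go to 1, an L position)
n=3: L (sole option 2(W) is W)
n=4: W (go to 3, an L position)
n=5: L (sole option 4(W) is W)
n=6: W (go to 5, an L position)
n=7: W (go to 1, an L position)
n=8: L (options 7(W), 2(W), 0(W) are all W)
n=9: W (go to 8, an L position)
n=10: L (options 9(W), 4(W), 2(W) are all W)
n=11: W (go to 10, an L position)
n=12: L (options 11(W), 6(W), 4(W) are all W)
n=13: W (go to 12, an L position)
n=14: W (go to 8, an L position)
The starting position 14 is W: Alice should remove 6, leaving 8, handing over an L position.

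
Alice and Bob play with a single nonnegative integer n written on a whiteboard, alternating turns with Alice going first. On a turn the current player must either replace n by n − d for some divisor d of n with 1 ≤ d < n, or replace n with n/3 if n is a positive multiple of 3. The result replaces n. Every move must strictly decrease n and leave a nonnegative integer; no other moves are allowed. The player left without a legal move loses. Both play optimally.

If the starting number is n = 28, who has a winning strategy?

Work bottom-up. With no move the player to move loses. Otherwise the position is W if at least one move leads to an L position for the opponent, and L if every move leads to a W.
n=0: no move → L
n=1: no move → L
n=2: →1(L), so W
n=3: →1(L), so W
n=4: →2(W), 3(W) — all W, so L
n=5: →4(L), so W
n=6: →4(L), so W
n=7: →6(W) only, which is W, so L
n=8: →4(L), so W
n=9: →3(W), 6(W), 8(W) — all W, so L
n=10: →9(L), so W
n=11: →10(W) only, which is W, so L
n=12: →4(L), so W
n=13: →12(W) only, which is W, so L
n=14: →7(L), so W
n=15: →5(W), 10(W), 12(W), 14(W) — all W, so L
n=16: →15(L), so W
n=17: →16(W) only, which is W, so L
n=18: →9(L), so W
n=19: →18(W) only, which is W, so L
n=20: →15(L), so W
n=21: →7(L), so W
n=22: →11(L), so W
n=23: →22(W) only, which is W, so L
n=24: →23(L), so W
n=25: →20(W), 24(W) — all W, so L
n=26: →13(L), so W
n=27: →9(L), so W
n=28: →14(W), 21(W), 24(W), 26(W), 27(W) — all W, so L
The starting position 28 is L: whatever Alice does, the opponent receives a W position.

Bob wins.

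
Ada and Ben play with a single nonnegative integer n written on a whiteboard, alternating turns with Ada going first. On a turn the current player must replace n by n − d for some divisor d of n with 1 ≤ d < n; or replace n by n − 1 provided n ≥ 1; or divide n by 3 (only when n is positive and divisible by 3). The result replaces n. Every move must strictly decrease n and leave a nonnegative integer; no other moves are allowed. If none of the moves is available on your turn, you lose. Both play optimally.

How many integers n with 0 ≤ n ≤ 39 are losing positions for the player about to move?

15

Positions with no move are L. A position that does have a move is losing for the player to move precisely when every available move leads to a winning position for the opponent. Fill in the labels:
n=0: no move → L
n=1: can move to 0, which is L ⇒ W
n=2: the only move is to 1(W), a W ⇒ L
n=3: can move to 2, which is L ⇒ W
n=4: can move to 2, which is L ⇒ W
n=5: the only move is to 4(W), a W ⇒ L
n=6: can move to 2, which is L ⇒ W
n=7: the only move is to 6(W), a W ⇒ L
n=8: can move to 7, which is L ⇒ W
n=9: moves to 3(W), 6(W), 8(W); every one is W ⇒ L
n=10: can move to 5, which is L ⇒ W
n=11: the only move is to 10(W), a W ⇒ L
n=12: can move to 9, which is L ⇒ W
n=13: the only move is to 12(W), a W ⇒ L
n=14: can move to 7, which is L ⇒ W
n=15: can move to 5, which is L ⇒ W
n=16: moves to 8(W), 12(W), 14(W), 15(W); every one is W ⇒ L
n=17: can move to 16, which is L ⇒ W
n=18: can move to 9, which is L ⇒ W
n=19: the only move is to 18(W), a W ⇒ L
n=20: can move to 16, which is L ⇒ W
n=21: can move to 7, which is L ⇒ W
n=22: can move to 11, which is L ⇒ W
n=23: the only move is to 22(W), a W ⇒ L
n=24: can move to 16, which is L ⇒ W
n=25: moves to 20(W), 24(W); every one is W ⇒ L
n=26: can move to 13, which is L ⇒ W
n=27: can move to 9, which is L ⇒ W
n=28: moves to 14(W), 21(W), 24(W), 26(W), 27(W); every one is W ⇒ L
n=29: can move to 28, which is L ⇒ W
n=30: can move to 25, which is L ⇒ W
n=31: the only move is to 30(W), a W ⇒ L
n=32: can move to 16, which is L ⇒ W
n=33: can move to 11, which is L ⇒ W
n=34: moves to 17(W), 32(W), 33(W); every one is W ⇒ L
n=35: can move to 28, which is L ⇒ W
n=36: can move to 34, which is L ⇒ W
n=37: the only move is to 36(W), a W ⇒ L
n=38: can move to 19, which is L ⇒ W
n=39: can move to 13, which is L ⇒ W
L entries with 0 ≤ n ≤ 39: n = 0, 2, 5, 7, 9, 11, 13, 16, 19, 23, 25, 28, 31, 34, 37; that makes 15.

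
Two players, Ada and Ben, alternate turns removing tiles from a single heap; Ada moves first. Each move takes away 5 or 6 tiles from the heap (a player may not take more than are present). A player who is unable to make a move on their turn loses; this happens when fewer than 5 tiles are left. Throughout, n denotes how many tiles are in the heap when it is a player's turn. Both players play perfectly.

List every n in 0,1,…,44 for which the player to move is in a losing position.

0, 1, 2, 3, 4, 11, 12, 13, 14, 15, 22, 23, 24, 25, 26, 33, 34, 35, 36, 37, 44

Build the W/L table. Terminal = L. A non-terminal position is W if it has a move to some L; otherwise it is L.
n=0: no move → L
n=1: no move → L
n=2: no move → L
n=3: no move → L
n=4: no move → L
n=5: →0(L), so W
n=6: →1(L), so W
n=7: →2(L), so W
n=8: →3(L), so W
n=9: →4(L), so W
n=10: →4(L), so W
n=11: →6(W), 5(W) — all W, so L
n=12: →7(W), 6(W) — all W, so L
n=13: →8(W), 7(W) — all W, so L
n=14: →9(W), 8(W) — all W, so L
n=15: →10(W), 9(W) — all W, so L
n=16: →11(L), so W
n=17: →12(L), so W
n=18: →13(L), so W
n=19: →14(L), so W
n=20: →15(L), so W
n=21: →15(L), so W
n=22: →17(W), 16(W) — all W, so L
n=23: →18(W), 17(W) — all W, so L
n=24: →19(W), 18(W) — all W, so L
n=25: →20(W), 19(W) — all W, so L
n=26: →21(W), 20(W) — all W, so L
n=27: →22(L), so W
n=28: →23(L), so W
n=29: →24(L), so W
n=30: →25(L), so W
n=31: →26(L), so W
n=32: →26(L), so W
n=33: →28(W), 27(W) — all W, so L
n=34: →29(W), 28(W) — all W, so L
n=35: →30(W), 29(W) — all W, so L
n=36: →31(W), 30(W) — all W, so L
n=37: →32(W), 31(W) — all W, so L
n=38: →33(L), so W
n=39: →34(L), so W
n=40: →35(L), so W
n=41: →36(L), so W
n=42: →37(L), so W
n=43: →37(L), so W
n=44: →39(W), 38(W) — all W, so L
The losing starting values of n are exactly the entries labelled L in this table (21 of them).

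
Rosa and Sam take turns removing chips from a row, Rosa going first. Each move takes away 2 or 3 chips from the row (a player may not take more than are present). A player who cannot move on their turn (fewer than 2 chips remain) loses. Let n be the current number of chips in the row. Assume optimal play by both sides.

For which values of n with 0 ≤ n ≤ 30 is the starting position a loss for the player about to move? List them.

0, 1, 5, 6, 10, 11, 15, 16, 20, 21, 25, 26, 30

Use the standard recursion: the mover loses at a terminal position; elsewhere, the mover wins exactly when some move hands the opponent an L position.
n=0: no move → L
n=1: no move → L
n=2: can move to 0, which is L ⇒ W
n=3: can move to 1, which is L ⇒ W
n=4: can move to 1, which is L ⇒ W
n=5: moves to 3(W), 2(W); every one is W ⇒ L
n=6: moves to 4(W), 3(W); every one is W ⇒ L
n=7: can move to 5, which is L ⇒ W
n=8: can move to 6, which is L ⇒ W
n=9: can move to 6, which is L ⇒ W
n=10: moves to 8(W), 7(W); every one is W ⇒ L
n=11: moves to 9(W), 8(W); every one is W ⇒ L
n=12: can move to 10, which is L ⇒ W
n=13: can move to 11, which is L ⇒ W
n=14: can move to 11, which is L ⇒ W
n=15: moves to 13(W), 12(W); every one is W ⇒ L
n=16: moves to 14(W), 13(W); every one is W ⇒ L
n=17: can move to 15, which is L ⇒ W
n=18: can move to 16, which is L ⇒ W
n=19: can move to 16, which is L ⇒ W
n=20: moves to 18(W), 17(W); every one is W ⇒ L
n=21: moves to 19(W), 18(W); every one is W ⇒ L
n=22: can move to 20, which is L ⇒ W
n=23: can move to 21, which is L ⇒ W
n=24: can move to 21, which is L ⇒ W
n=25: moves to 23(W), 22(W); every one is W ⇒ L
n=26: moves to 24(W), 23(W); every one is W ⇒ L
n=27: can move to 25, which is L ⇒ W
n=28: can move to 26, which is L ⇒ W
n=29: can move to 26, which is L ⇒ W
n=30: moves to 28(W), 27(W); every one is W ⇒ L
The losing starting values of n are exactly the entries labelled L in this table (13 of them).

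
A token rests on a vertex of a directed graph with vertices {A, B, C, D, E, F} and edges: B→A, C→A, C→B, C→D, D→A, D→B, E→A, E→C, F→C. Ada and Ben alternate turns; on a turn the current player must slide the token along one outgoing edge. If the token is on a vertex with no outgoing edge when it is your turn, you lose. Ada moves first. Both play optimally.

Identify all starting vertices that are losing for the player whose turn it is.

A, F

Use the standard recursion: the mover loses at a terminal position; elsewhere, the mover wins exactly when some move hands the opponent an L position.
Every edge goes from a vertex to one that appears earlier in the order A, B, D, C, E, F, so processing vertices in that order labels each vertex after all of its successors.
A: no outgoing edge → L
B: →A(L), so W
D: →A(L), so W
C: →A(L), so W
E: →A(L), so W
F: →C(W) only, which is W, so L
The losing starting vertices are exactly the entries labelled L in this table (2 of them).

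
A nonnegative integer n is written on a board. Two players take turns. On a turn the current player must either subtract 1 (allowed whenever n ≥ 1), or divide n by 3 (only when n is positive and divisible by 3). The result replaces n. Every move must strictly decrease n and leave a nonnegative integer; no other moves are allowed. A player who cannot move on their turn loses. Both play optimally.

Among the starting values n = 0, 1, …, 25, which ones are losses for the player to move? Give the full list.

0, 2, 4, 7, 9, 11, 13, 15, 17, 19, 22, 24

Use the standard recursion: the mover loses at a terminal position; elsewhere, the mover wins exactly when some move hands the opponent an L position.
n=0: no move → L
n=1: →0(L), so W
n=2: →1(W) only, which is W, so L
n=3: →2(L), so W
n=4: →3(W) only, which is W, so L
n=5: →4(L), so W
n=6: →2(L), so W
n=7: →6(W) only, which is W, so L
n=8: →7(L), so W
n=9: →3(W), 8(W) — all W, so L
n=10: →9(L), so W
n=11: →10(W) only, which is W, so L
n=12: →4(L), so W
n=13: →12(W) only, which is W, so L
n=14: →13(L), so W
n=15: →5(W), 14(W) — all W, so L
n=16: →15(L), so W
n=17: →16(W) only, which is W, so L
n=18: →17(L), so W
n=19: →18(W) only, which is W, so L
n=20: →19(L), so W
n=21: →7(L), so W
n=22: →21(W) only, which is W, so L
n=23: →22(L), so W
n=24: →8(W), 23(W) — all W, so L
n=25: →24(L), so W
Reading off the rows marked L gives the requested list; there are 12 such values of n.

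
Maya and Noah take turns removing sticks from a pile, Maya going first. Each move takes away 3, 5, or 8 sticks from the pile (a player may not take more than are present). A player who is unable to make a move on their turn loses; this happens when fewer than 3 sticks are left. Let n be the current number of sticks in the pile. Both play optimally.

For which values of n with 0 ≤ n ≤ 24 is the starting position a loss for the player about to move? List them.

0, 1, 2, 11, 12, 13, 22, 23, 24

Use the standard recursion: the mover loses at a terminal position; elsewhere, the mover wins exactly when some move hands the opponent an L position.
n=0: no move → L
n=1: no move → L
n=2: no move → L
n=3: can move to 0, which is L ⇒ W
n=4: can move to 1, which is L ⇒ W
n=5: can move to 2, which is L ⇒ W
n=6: can move to 1, which is L ⇒ W
n=7: can move to 2, which is L ⇒ W
n=8: can move to 0, which is L ⇒ W
n=9: can move to 1, which is L ⇒ W
n=10: can move to 2, which is L ⇒ W
n=11: moves to 8(W), 6(W), 3(W); every one is W ⇒ L
n=12: moves to 9(W), 7(W), 4(W); every one is W ⇒ L
n=13: moves to 10(W), 8(W), 5(W); every one is W ⇒ L
n=14: can move to 11, which is L ⇒ W
n=15: can move to 12, which is L ⇒ W
n=16: can move to 13, which is L ⇒ W
n=17: can move to 12, which is L ⇒ W
n=18: can move to 13, which is L ⇒ W
n=19: can move to 11, which is L ⇒ W
n=20: can move to 12, which is L ⇒ W
n=21: can move to 13, which is L ⇒ W
n=22: moves to 19(W), 17(W), 14(W); every one is W ⇒ L
n=23: moves to 20(W), 18(W), 15(W); every one is W ⇒ L
n=24: moves to 21(W), 19(W), 16(W); every one is W ⇒ L
The losing starting values of n are exactly the entries labelled L in this table (9 of them).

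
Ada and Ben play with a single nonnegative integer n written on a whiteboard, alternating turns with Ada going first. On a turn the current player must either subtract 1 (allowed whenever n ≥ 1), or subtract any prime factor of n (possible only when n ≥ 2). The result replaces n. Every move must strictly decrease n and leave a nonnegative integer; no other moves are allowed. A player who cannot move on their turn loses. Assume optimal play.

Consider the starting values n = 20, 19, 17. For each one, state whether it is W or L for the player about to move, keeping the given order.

20: L, 19: W, 17: W

Work bottom-up. With no move the player to move loses. Otherwise the position is W if at least one move leads to an L position for the opponent, and L if every move leads to a W.
n=0: no move → L
n=1: can move to 0, which is L ⇒ W
n=2: can move to 0, which is L ⇒ W
n=3: can move to 0, which is L ⇒ W
n=4: moves to 2(W), 3(W); every one is W ⇒ L
n=5: can move to 0, which is L ⇒ W
n=6: can move to 4, which is L ⇒ W
n=7: can move to 0, which is L ⇒ W
n=8: moves to 6(W), 7(W); every one is W ⇒ L
n=9: can move to 8, which is L ⇒ W
n=10: can move to 8, which is L ⇒ W
n=11: can move to 0, which is L ⇒ W
n=12: moves to 9(W), 10(W), 11(W); every one is W ⇒ L
n=13: can move to 0, which is L ⇒ W
n=14: can move to 12, which is L ⇒ W
n=15: can move to 12, which is L ⇒ W
n=16: moves to 14(W), 15(W); every one is W ⇒ L
n=17: can move to 0, which is L ⇒ W
n=18: can move to 16, which is L ⇒ W
n=19: can move to 0, which is L ⇒ W
n=20: moves to 15(W), 18(W), 19(W); every one is W ⇒ L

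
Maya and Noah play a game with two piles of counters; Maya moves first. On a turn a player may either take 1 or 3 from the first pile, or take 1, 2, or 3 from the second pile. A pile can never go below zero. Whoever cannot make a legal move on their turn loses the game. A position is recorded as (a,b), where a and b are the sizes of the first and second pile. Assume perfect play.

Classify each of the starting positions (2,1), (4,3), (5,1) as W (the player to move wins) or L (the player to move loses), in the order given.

(2,1): W, (4,3): W, (5,1): L

Build the W/L table. Terminal = L. A non-terminal position is W if it has a move to some L; otherwise it is L.
No move ever increases a pile, so every position that can arise here has a ≤ 5 and b ≤ 3; it is enough to label the cells with 0 ≤ a ≤ 5 and 0 ≤ b ≤ 3.
Every move lowers a or b (never raises either), so fill the grid row by row in increasing a, and left to right within a row: each cell's successors are then already labelled.
      b=0  b=1  b=2  b=3
a=0:    L    W    W    W
a=1:    W    L    W    W
a=2:    L    W    W    W
a=3:    W    L    W    W
a=4:    L    W    W    W
a=5:    W    L    W    W
Cells with no legal move (terminal, hence L): (0,0).
The remaining L cells, each justified by listing all of its moves:
(1,1): moves to (0,1)(W), (1,0)(W); every one is W ⇒ L
(2,0): the only move is to (1,0)(W), a W ⇒ L
(3,1): moves to (2,1)(W), (0,1)(W), (3,0)(W); every one is W ⇒ L
(4,0): moves to (3,0)(W), (1,0)(W); every one is W ⇒ L
(5,1): moves to (4,1)(W), (2,1)(W), (5,0)(W); every one is W ⇒ L
Every other cell has at least one move into one of the L cells above, so it is W.
(2,1): the move to (1,1) reaches an L cell, so W
(4,3): the move to (4,0) reaches an L cell, so W
(5,1): one of the L cells justified above, so L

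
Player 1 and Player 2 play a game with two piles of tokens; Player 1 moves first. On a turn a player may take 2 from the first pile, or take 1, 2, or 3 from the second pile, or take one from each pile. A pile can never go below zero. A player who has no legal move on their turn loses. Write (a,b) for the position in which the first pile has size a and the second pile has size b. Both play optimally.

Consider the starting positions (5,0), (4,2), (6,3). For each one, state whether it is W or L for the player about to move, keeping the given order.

Classify positions by backward induction: terminal positions (no move available) are L. From any other position, the mover wins iff some move reaches an L.
No move ever increases a pile, so every position that can arise here has a ≤ 6 and b ≤ 3; it is enough to label the cells with 0 ≤ a ≤ 6 and 0 ≤ b ≤ 3.
Every move lowers a or b (never raises either), so fill the grid row by row in increasing a, and left to right within a row: each cell's successors are then already labelled.
      b=0  b=1  b=2  b=3
a=0:    L    W    W    W
a=1:    L    W    W    W
a=2:    W    W    L    W
a=3:    W    L    W    W
a=4:    L    W    W    W
a=5:    L    W    W    W
a=6:    W    W    L    W
Cells with no legal move (terminal, hence L): (0,0), (1,0).
The remaining L cells, each justified by listing all of its moves:
(2,2): →(0,2)(W), (2,1)(W), (2,0)(W), (1,1)(W) — all W, so L
(3,1): →(1,1)(W), (3,0)(W), (2,0)(W) — all W, so L
(4,0): →(2,0)(W) only, which is W, so L
(5,0): →(3,0)(W) only, which is W, so L
(6,2): →(4,2)(W), (6,1)(W), (6,0)(W), (5,1)(W) — all W, so L
Every other cell has at least one move into one of the L cells above, so it is W.
(5,0): one of the L cells justified above, so L
(4,2): the move to (2,2) reaches an L cell, so W
(6,3): the move to (6,2) reaches an L cell, so W

(5,0): L, (4,2): W, (6,3): W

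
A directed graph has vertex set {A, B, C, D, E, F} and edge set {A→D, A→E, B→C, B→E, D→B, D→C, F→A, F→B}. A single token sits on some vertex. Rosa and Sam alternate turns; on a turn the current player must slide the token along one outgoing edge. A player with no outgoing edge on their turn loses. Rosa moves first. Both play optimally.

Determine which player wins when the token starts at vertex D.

Rosa wins.

Classify positions by backward induction: terminal positions (no move available) are L. From any other position, the mover wins iff some move reaches an L.
Every edge goes from a vertex to one that appears earlier in the order C, E, B, D, A, F, so processing vertices in that order labels each vertex after all of its successors.
C: no outgoing edge → L
E: no outgoing edge → L
B: →E(L), so W
D: →C(L), so W
A: →E(L), so W
F: →A(W), B(W) — all W, so L
The starting position D is W: Rosa should move to C, handing over an L position.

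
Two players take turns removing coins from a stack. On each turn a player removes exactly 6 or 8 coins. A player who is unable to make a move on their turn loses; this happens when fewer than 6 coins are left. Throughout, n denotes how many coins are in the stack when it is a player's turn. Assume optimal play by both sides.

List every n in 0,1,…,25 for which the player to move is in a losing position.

Work bottom-up. With no move the player to move loses. Otherwise the position is W if at least one move leads to an L position for the opponent, and L if every move leads to a W.
n=0: no move → L
n=1: no move → L
n=2: no move → L
n=3: no move → L
n=4: no move → L
n=5: no move → L
n=6: can move to 0, which is L ⇒ W
n=7: can move to 1, which is L ⇒ W
n=8: can move to 2, which is L ⇒ W
n=9: can move to 3, which is L ⇒ W
n=10: can move to 4, which is L ⇒ W
n=11: can move to 5, which is L ⇒ W
n=12: can move to 4, which is L ⇒ W
n=13: can move to 5, which is L ⇒ W
n=14: moves to 8(W), 6(W); every one is W ⇒ L
n=15: moves to 9(W), 7(W); every one is W ⇒ L
n=16: moves to 10(W), 8(W); every one is W ⇒ L
n=17: moves to 11(W), 9(W); every one is W ⇒ L
n=18: moves to 12(W), 10(W); every one is W ⇒ L
n=19: moves to 13(W), 11(W); every one is W ⇒ L
n=20: can move to 14, which is L ⇒ W
n=21: can move to 15, which is L ⇒ W
n=22: can move to 16, which is L ⇒ W
n=23: can move to 17, which is L ⇒ W
n=24: can move to 18, which is L ⇒ W
n=25: can move to 19, which is L ⇒ W
The losing starting values of n are exactly the entries labelled L in this table (12 of them).

0, 1, 2, 3, 4, 5, 14, 15, 16, 17, 18, 19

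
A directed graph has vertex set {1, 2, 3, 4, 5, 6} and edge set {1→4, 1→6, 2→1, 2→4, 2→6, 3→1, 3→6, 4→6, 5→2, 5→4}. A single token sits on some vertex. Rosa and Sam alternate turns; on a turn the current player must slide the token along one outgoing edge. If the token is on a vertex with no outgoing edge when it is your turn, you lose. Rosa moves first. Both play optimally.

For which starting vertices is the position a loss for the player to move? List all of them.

5, 6

Compute win/loss labels from the base case upward. A position with no move is L. Any other position is W if it can reach an L in one move, else L.
Every edge goes from a vertex to one that appears earlier in the order 6, 4, 1, 3, 2, 5, so processing vertices in that order labels each vertex after all of its successors.
6: no outgoing edge → L
4: W (go to 6, an L position)
1: W (go to 6, an L position)
3: W (go to 6, an L position)
2: W (go to 6, an L position)
5: L (options 2(W), 4(W) are all W)
Reading off the rows marked L gives the requested list; there are 2 such vertices.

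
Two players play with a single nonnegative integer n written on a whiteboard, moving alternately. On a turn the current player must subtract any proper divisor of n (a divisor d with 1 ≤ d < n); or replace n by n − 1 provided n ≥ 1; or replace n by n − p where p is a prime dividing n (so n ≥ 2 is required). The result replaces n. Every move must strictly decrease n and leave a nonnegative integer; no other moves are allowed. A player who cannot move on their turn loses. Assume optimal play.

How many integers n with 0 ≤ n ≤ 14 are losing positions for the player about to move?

4

Classify positions by backward induction: terminal positions (no move available) are L. From any other position, the mover wins iff some move reaches an L.
n=0: no move → L
n=1: W (go to 0, an L position)
n=2: W (go to 0, an L position)
n=3: W (go to 0, an L position)
n=4: L (options 2(W), 3(W) are all W)
n=5: W (go to 0, an L position)
n=6: W (go to 4, an L position)
n=7: W (go to 0, an L position)
n=8: W (go to 4, an L position)
n=9: L (options 6(W), 8(W) are all W)
n=10: W (go to 9, an L position)
n=11: W (go to 0, an L position)
n=12: W (go to 9, an L position)
n=13: W (go to 0, an L position)
n=14: L (options 7(W), 12(W), 13(W) are all W)
L entries with 0 ≤ n ≤ 14: n = 0, 4, 9, 14; that makes 4.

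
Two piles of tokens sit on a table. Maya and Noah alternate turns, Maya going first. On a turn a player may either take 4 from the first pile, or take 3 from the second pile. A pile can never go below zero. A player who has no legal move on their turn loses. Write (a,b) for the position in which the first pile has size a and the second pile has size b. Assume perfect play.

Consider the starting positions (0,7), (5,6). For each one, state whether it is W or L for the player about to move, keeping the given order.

(0,7): L, (5,6): W

Positions with no move are L. A position that does have a move is losing for the player to move precisely when every available move leads to a winning position for the opponent. Fill in the labels:
No move ever increases a pile, so every position that can arise here has a ≤ 5 and b ≤ 7; it is enough to label the cells with 0 ≤ a ≤ 5 and 0 ≤ b ≤ 7.
Every move lowers a or b (never raises either), so fill the grid row by row in increasing a, and left to right within a row: each cell's successors are then already labelled.
      b=0  b=1  b=2  b=3  b=4  b=5  b=6  b=7
a=0:    L    L    L    W    W    W    L    L
a=1:    L    L    L    W    W    W    L    L
a=2:    L    L    L    W    W    W    L    L
a=3:    L    L    L    W    W    W    L    L
a=4:    W    W    W    L    L    L    W    W
a=5:    W    W    W    L    L    L    W    W
Cells with no legal move (terminal, hence L): (0,0), (0,1), (0,2), (1,0), (1,1), (1,2), (2,0), (2,1), (2,2), (3,0), (3,1), (3,2).
The remaining L cells, each justified by listing all of its moves:
(0,6): →(0,3)(W) only, which is W, so L
(0,7): →(0,4)(W) only, which is W, so L
(1,6): →(1,3)(W) only, which is W, so L
(1,7): →(1,4)(W) only, which is W, so L
(2,6): →(2,3)(W) only, which is W, so L
(2,7): →(2,4)(W) only, which is W, so L
(3,6): →(3,3)(W) only, which is W, so L
(3,7): →(3,4)(W) only, which is W, so L
(4,3): →(0,3)(W), (4,0)(W) — all W, so L
(4,4): →(0,4)(W), (4,1)(W) — all W, so L
(4,5): →(0,5)(W), (4,2)(W) — all W, so L
(5,3): →(1,3)(W), (5,0)(W) — all W, so L
(5,4): →(1,4)(W), (5,1)(W) — all W, so L
(5,5): →(1,5)(W), (5,2)(W) — all W, so L
Every other cell has at least one move into one of the L cells above, so it is W.
(0,7): one of the L cells justified above, so L
(5,6): the move to (1,6) reaches an L cell, so W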